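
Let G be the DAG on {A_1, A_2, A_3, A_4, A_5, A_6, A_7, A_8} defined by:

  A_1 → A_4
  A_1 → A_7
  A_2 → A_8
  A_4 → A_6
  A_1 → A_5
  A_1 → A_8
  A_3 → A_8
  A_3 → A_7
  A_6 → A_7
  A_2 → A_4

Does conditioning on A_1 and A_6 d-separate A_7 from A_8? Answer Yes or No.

5 paths connect A_7 and A_8; each must be blocked for d-separation to hold:
  1. A_7 ← A_6 ← A_4 ← A_2 → A_8 — A_6:chain[blocks]; A_4:chain[open]; A_2:fork[open] ⇒ blocked
  2. A_7 ← A_6 ← A_4 ← A_1 → A_8 — A_6:chain[blocks]; A_4:chain[open]; A_1:fork[blocks] ⇒ blocked
  3. A_7 ← A_3 → A_8 — A_3:fork[open] ⇒ active
  4. A_7 ← A_1 → A_4 ← A_2 → A_8 — A_1:fork[blocks]; A_4:collider[open]; A_2:fork[open] ⇒ blocked
  5. A_7 ← A_1 → A_8 — A_1:fork[blocks] ⇒ blocked
Since the path A_7 ← A_3 → A_8 is active, A_7 and A_8 are not d-separated given {A_1, A_6}.

No — A_7 and A_8 are not d-separated given {A_1, A_6}.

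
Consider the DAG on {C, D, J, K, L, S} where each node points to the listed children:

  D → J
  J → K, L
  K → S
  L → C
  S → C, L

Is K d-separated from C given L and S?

Yes — K and C are d-separated given {L, S}.

Enumerating the 4 paths from K to C and testing each for blocking by {L, S}:
Path 1: K ← J → L → C
  L is a chain here and L is conditioned on, so the path is blocked at L.
Path 2: K ← J → L ← S → C
  S is a fork here and S is conditioned on, so the path is blocked at S.
Path 3: K → S → L → C
  S is a chain here and S is conditioned on, so the path is blocked at S.
Path 4: K → S → C
  S is a chain here and S is conditioned on, so the path is blocked at S.
Every path is blocked, so K and C are d-separated given {L, S}.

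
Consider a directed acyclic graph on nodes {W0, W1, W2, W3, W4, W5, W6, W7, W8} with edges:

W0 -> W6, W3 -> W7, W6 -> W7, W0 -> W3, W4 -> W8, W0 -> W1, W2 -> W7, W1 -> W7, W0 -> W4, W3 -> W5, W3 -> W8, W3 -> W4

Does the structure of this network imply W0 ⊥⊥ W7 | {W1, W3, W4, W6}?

Yes

We examine all 5 paths between W0 and W7:
  1. W0 → W1 → W7 — W1:chain[blocks] ⇒ blocked
  2. W0 → W6 → W7 — W6:chain[blocks] ⇒ blocked
  3. W0 → W3 → W7 — W3:chain[blocks] ⇒ blocked
  4. W0 → W4 → W8 ← W3 → W7 — W4:chain[blocks]; W8:collider[blocks]; W3:fork[blocks] ⇒ blocked
  5. W0 → W4 ← W3 → W7 — W4:collider[open]; W3:fork[blocks] ⇒ blocked
All paths are blocked; W0 ⊥ W7 | {W1, W3, W4, W6} holds.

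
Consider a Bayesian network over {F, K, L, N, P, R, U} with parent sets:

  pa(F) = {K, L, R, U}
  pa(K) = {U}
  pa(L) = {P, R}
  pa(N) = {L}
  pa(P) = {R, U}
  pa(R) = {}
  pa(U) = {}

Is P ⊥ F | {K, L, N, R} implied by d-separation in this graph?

There are 6 undirected paths between P and F; checking each against the conditioning set {K, L, N, R}:
Path 1: P ← R → F
  R is a fork here and R is conditioned on, so the path is blocked at R.
Path 2: P ← R → L → F
  R is a fork here and R is conditioned on, so the path is blocked at R.
Path 3: P ← U → K → F
  K is a chain here and K is conditioned on, so the path is blocked at K.
Path 4: P ← U → F
  U is a fork and U is not conditioned on — no node blocks this path, so it is active.
Path 5: P → L → F
  L is a chain here and L is conditioned on, so the path is blocked at L.
Path 6: P → L ← R → F
  R is a fork here and R is conditioned on, so the path is blocked at R.
At least one path is unblocked, so d-separation fails.

No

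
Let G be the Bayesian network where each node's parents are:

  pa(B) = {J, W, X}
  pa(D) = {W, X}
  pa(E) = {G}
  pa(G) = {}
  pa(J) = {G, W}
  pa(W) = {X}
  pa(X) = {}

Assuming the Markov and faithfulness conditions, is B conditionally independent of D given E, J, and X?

We examine all 6 paths between B and D:
  1. B ← W → D — W:fork[open] ⇒ active
  2. B ← W ← X → D — W:chain[open]; X:fork[blocks] ⇒ blocked
  3. B ← J ← W → D — J:chain[blocks]; W:fork[open] ⇒ blocked
  4. B ← J ← W ← X → D — J:chain[blocks]; W:chain[open]; X:fork[blocks] ⇒ blocked
  5. B ← X → W → D — X:fork[blocks]; W:chain[open] ⇒ blocked
  6. B ← X → D — X:fork[blocks] ⇒ blocked
Because an active path exists, B and D are not d-separated.

No — B and D are not d-separated given {E, J, X}.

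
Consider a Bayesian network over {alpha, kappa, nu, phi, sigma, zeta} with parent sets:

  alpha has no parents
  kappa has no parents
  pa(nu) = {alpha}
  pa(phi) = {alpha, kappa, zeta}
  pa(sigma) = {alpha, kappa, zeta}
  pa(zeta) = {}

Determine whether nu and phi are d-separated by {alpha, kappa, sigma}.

Enumerating the 3 paths from nu to phi and testing each for blocking by {alpha, kappa, sigma}:
  1. nu ← alpha → sigma ← kappa → phi — alpha:fork[blocks]; sigma:collider[open]; kappa:fork[blocks] ⇒ blocked
  2. nu ← alpha → sigma ← zeta → phi — alpha:fork[blocks]; sigma:collider[open]; zeta:fork[open] ⇒ blocked
  3. nu ← alpha → phi — alpha:fork[blocks] ⇒ blocked
Every path is blocked, so nu and phi are d-separated given {alpha, kappa, sigma}.

Yes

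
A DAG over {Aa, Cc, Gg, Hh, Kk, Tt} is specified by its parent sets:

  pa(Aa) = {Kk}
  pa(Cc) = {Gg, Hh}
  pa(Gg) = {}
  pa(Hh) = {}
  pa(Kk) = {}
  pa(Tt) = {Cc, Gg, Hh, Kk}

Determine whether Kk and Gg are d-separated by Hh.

Enumerating the 3 paths from Kk to Gg and testing each for blocking by {Hh}:
  1. Kk → Tt ← Cc ← Gg — Tt:collider[blocks]; Cc:chain[open] ⇒ blocked
  2. Kk → Tt ← Hh → Cc ← Gg — Tt:collider[blocks]; Hh:fork[blocks]; Cc:collider[blocks] ⇒ blocked
  3. Kk → Tt ← Gg — Tt:collider[blocks] ⇒ blocked
All paths are blocked; Kk ⊥ Gg | {Hh} holds.

Yes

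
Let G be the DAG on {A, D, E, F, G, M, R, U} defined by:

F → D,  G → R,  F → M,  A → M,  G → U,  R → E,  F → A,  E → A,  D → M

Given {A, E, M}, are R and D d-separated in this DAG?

4 paths connect R and D; each must be blocked for d-separation to hold:
Path 1: R → E → A ← F → M ← D
  E is a chain here and E is conditioned on, so the path is blocked at E.
Path 2: R → E → A ← F → D
  E is a chain here and E is conditioned on, so the path is blocked at E.
Path 3: R → E → A → M ← F → D
  E is a chain here and E is conditioned on, so the path is blocked at E.
Path 4: R → E → A → M ← D
  E is a chain here and E is conditioned on, so the path is blocked at E.
Every path is blocked, so R and D are d-separated given {A, E, M}.

Yes — R and D are d-separated given {A, E, M}.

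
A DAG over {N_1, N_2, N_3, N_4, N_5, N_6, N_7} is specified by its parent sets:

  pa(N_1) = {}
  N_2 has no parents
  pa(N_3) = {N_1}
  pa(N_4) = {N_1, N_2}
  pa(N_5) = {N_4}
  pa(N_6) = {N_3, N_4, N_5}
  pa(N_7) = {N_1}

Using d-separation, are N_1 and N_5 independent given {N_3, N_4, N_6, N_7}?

Yes

Enumerating the 4 paths from N_1 to N_5 and testing each for blocking by {N_3, N_4, N_6, N_7}:
Path 1: N_1 → N_3 → N_6 ← N_5
  N_3 is a chain here and N_3 is conditioned on, so the path is blocked at N_3.
Path 2: N_1 → N_3 → N_6 ← N_4 → N_5
  N_3 is a chain here and N_3 is conditioned on, so the path is blocked at N_3.
Path 3: N_1 → N_4 → N_6 ← N_5
  N_4 is a chain here and N_4 is conditioned on, so the path is blocked at N_4.
Path 4: N_1 → N_4 → N_5
  N_4 is a chain here and N_4 is conditioned on, so the path is blocked at N_4.
Every path is blocked, so N_1 and N_5 are d-separated given {N_3, N_4, N_6, N_7}.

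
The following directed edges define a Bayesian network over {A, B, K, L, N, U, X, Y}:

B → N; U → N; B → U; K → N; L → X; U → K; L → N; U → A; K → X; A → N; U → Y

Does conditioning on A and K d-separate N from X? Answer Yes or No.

Enumerating the 5 paths from N to X and testing each for blocking by {A, K}:
Path 1: N ← B → U → K → X
  K is a chain here and K is conditioned on, so the path is blocked at K.
Path 2: N ← A ← U → K → X
  A is a chain here and A is conditioned on, so the path is blocked at A.
Path 3: N ← K → X
  K is a fork here and K is conditioned on, so the path is blocked at K.
Path 4: N ← U → K → X
  K is a chain here and K is conditioned on, so the path is blocked at K.
Path 5: N ← L → X
  L is a fork and L is not conditioned on — no node blocks this path, so it is active.
At least one path is unblocked, so d-separation fails.

No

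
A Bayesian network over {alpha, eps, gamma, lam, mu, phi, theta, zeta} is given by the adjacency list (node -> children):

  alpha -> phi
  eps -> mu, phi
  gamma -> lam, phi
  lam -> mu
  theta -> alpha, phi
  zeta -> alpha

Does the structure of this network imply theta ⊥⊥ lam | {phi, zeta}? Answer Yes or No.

Enumerating the 4 paths from theta to lam and testing each for blocking by {phi, zeta}:
  1. theta → phi ← eps → mu ← lam — phi:collider[open]; eps:fork[open]; mu:collider[blocks] ⇒ blocked
  2. theta → phi ← gamma → lam — phi:collider[open]; gamma:fork[open] ⇒ active
  3. theta → alpha → phi ← eps → mu ← lam — alpha:chain[open]; phi:collider[open]; eps:fork[open]; mu:collider[blocks] ⇒ blocked
  4. theta → alpha → phi ← gamma → lam — alpha:chain[open]; phi:collider[open]; gamma:fork[open] ⇒ active
At least one path is unblocked, so d-separation fails.

No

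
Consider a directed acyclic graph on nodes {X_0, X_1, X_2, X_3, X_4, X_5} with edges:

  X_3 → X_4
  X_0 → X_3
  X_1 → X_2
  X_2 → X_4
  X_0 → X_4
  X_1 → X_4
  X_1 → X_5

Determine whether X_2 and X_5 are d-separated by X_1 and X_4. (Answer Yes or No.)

Enumerating the 2 paths from X_2 to X_5 and testing each for blocking by {X_1, X_4}:
  1. X_2 → X_4 ← X_1 → X_5 — X_4:collider[open]; X_1:fork[blocks] ⇒ blocked
  2. X_2 ← X_1 → X_5 — X_1:fork[blocks] ⇒ blocked
All paths are blocked; X_2 ⊥ X_5 | {X_1, X_4} holds.

Yes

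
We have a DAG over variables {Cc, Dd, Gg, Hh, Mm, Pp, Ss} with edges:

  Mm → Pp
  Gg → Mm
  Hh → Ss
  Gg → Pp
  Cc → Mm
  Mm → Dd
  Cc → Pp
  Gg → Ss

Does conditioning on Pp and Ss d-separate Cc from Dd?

We examine all 3 paths between Cc and Dd:
Path 1: Cc → Mm → Dd
  Mm is a chain and Mm is not conditioned on — no node blocks this path, so it is active.
Path 2: Cc → Pp ← Mm → Dd
  Pp is a collider and Pp is conditioned on, which opens it; Mm is a fork and Mm is not conditioned on — no node blocks this path, so it is active.
Path 3: Cc → Pp ← Gg → Mm → Dd
  Pp is a collider and Pp is conditioned on, which opens it; Gg is a fork and Gg is not conditioned on; Mm is a chain and Mm is not conditioned on — no node blocks this path, so it is active.
Since the path Cc → Mm → Dd is active, Cc and Dd are not d-separated given {Pp, Ss}.

No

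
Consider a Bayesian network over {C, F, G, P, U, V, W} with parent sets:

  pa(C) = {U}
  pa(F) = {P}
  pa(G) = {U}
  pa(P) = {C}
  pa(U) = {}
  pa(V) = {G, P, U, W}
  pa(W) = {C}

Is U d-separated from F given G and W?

No — U and F are not d-separated given {G, W}.

Enumerating the 6 paths from U to F and testing each for blocking by {G, W}:
Path 1: U → G → V ← W ← C → P → F
  G is a chain here and G is conditioned on, so the path is blocked at G.
Path 2: U → G → V ← P → F
  G is a chain here and G is conditioned on, so the path is blocked at G.
Path 3: U → V ← W ← C → P → F
  V is a collider here and neither V nor any of its descendants is conditioned on, so the collider stays closed — the path is blocked at V.
Path 4: U → V ← P → F
  V is a collider here and neither V nor any of its descendants is conditioned on, so the collider stays closed — the path is blocked at V.
Path 5: U → C → W → V ← P → F
  W is a chain here and W is conditioned on, so the path is blocked at W.
Path 6: U → C → P → F
  C is a chain and C is not conditioned on; P is a chain and P is not conditioned on — no node blocks this path, so it is active.
At least one path is unblocked, so d-separation fails.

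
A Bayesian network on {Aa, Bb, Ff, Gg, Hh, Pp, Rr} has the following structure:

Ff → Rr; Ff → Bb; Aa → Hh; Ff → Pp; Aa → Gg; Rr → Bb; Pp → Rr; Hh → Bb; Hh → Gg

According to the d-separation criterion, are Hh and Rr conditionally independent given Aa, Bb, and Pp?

No — Hh and Rr are not d-separated given {Aa, Bb, Pp}.

There are 3 undirected paths between Hh and Rr; checking each against the conditioning set {Aa, Bb, Pp}:
Path 1: Hh → Bb ← Rr
  Bb is a collider and Bb is conditioned on, which opens it — no node blocks this path, so it is active.
Path 2: Hh → Bb ← Ff → Rr
  Bb is a collider and Bb is conditioned on, which opens it; Ff is a fork and Ff is not conditioned on — no node blocks this path, so it is active.
Path 3: Hh → Bb ← Ff → Pp → Rr
  Pp is a chain here and Pp is conditioned on, so the path is blocked at Pp.
Because an active path exists, Hh and Rr are not d-separated.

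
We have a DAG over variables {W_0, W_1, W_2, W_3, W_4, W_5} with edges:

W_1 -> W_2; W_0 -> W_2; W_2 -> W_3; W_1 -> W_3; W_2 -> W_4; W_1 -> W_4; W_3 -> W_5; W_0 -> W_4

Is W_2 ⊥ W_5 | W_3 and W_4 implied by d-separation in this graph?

Yes

Enumerating the 4 paths from W_2 to W_5 and testing each for blocking by {W_3, W_4}:
  1. W_2 → W_4 ← W_1 → W_3 → W_5 — W_4:collider[open]; W_1:fork[open]; W_3:chain[blocks] ⇒ blocked
  2. W_2 ← W_0 → W_4 ← W_1 → W_3 → W_5 — W_0:fork[open]; W_4:collider[open]; W_1:fork[open]; W_3:chain[blocks] ⇒ blocked
  3. W_2 ← W_1 → W_3 → W_5 — W_1:fork[open]; W_3:chain[blocks] ⇒ blocked
  4. W_2 → W_3 → W_5 — W_3:chain[blocks] ⇒ blocked
All paths are blocked; W_2 ⊥ W_5 | {W_3, W_4} holds.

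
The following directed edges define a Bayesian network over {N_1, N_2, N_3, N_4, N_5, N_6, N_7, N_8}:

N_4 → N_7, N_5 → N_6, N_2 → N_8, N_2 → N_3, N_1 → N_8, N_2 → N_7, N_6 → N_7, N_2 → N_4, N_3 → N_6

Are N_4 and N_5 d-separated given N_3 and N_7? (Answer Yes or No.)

4 paths connect N_4 and N_5; each must be blocked for d-separation to hold:
Path 1: N_4 → N_7 ← N_6 ← N_5
  N_7 is a collider and N_7 is conditioned on, which opens it; N_6 is a chain and N_6 is not conditioned on — no node blocks this path, so it is active.
Path 2: N_4 → N_7 ← N_2 → N_3 → N_6 ← N_5
  N_3 is a chain here and N_3 is conditioned on, so the path is blocked at N_3.
Path 3: N_4 ← N_2 → N_7 ← N_6 ← N_5
  N_2 is a fork and N_2 is not conditioned on; N_7 is a collider and N_7 is conditioned on, which opens it; N_6 is a chain and N_6 is not conditioned on — no node blocks this path, so it is active.
Path 4: N_4 ← N_2 → N_3 → N_6 ← N_5
  N_3 is a chain here and N_3 is conditioned on, so the path is blocked at N_3.
Because an active path exists, N_4 and N_5 are not d-separated.

No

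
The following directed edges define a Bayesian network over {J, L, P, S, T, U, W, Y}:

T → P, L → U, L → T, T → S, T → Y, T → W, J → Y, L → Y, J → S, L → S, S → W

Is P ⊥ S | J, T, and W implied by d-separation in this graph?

Yes

We examine all 6 paths between P and S:
Path 1: P ← T → Y ← J → S
  T is a fork here and T is conditioned on, so the path is blocked at T.
Path 2: P ← T → Y ← L → S
  T is a fork here and T is conditioned on, so the path is blocked at T.
Path 3: P ← T → S
  T is a fork here and T is conditioned on, so the path is blocked at T.
Path 4: P ← T → W ← S
  T is a fork here and T is conditioned on, so the path is blocked at T.
Path 5: P ← T ← L → Y ← J → S
  T is a chain here and T is conditioned on, so the path is blocked at T.
Path 6: P ← T ← L → S
  T is a chain here and T is conditioned on, so the path is blocked at T.
Since every path is blocked, d-separation holds.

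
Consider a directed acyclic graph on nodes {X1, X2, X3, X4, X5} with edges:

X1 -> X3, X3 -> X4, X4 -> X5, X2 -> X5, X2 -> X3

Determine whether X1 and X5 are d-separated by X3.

No

2 paths connect X1 and X5; each must be blocked for d-separation to hold:
Path 1: X1 → X3 → X4 → X5
  X3 is a chain here and X3 is conditioned on, so the path is blocked at X3.
Path 2: X1 → X3 ← X2 → X5
  X3 is a collider and X3 is conditioned on, which opens it; X2 is a fork and X2 is not conditioned on — no node blocks this path, so it is active.
Because an active path exists, X1 and X5 are not d-separated.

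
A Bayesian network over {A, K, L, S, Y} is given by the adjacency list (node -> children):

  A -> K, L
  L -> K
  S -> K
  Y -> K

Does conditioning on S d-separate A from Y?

Yes

Enumerating the 2 paths from A to Y and testing each for blocking by {S}:
  1. A → K ← Y — K:collider[blocks] ⇒ blocked
  2. A → L → K ← Y — L:chain[open]; K:collider[blocks] ⇒ blocked
Since every path is blocked, d-separation holds.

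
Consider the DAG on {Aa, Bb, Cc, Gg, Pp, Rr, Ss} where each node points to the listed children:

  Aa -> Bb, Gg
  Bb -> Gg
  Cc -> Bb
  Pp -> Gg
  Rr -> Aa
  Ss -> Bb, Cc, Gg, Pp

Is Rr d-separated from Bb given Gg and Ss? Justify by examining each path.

No

We examine all 6 paths between Rr and Bb:
  1. Rr → Aa → Gg ← Pp ← Ss → Cc → Bb — Aa:chain[open]; Gg:collider[open]; Pp:chain[open]; Ss:fork[blocks]; Cc:chain[open] ⇒ blocked
  2. Rr → Aa → Gg ← Pp ← Ss → Bb — Aa:chain[open]; Gg:collider[open]; Pp:chain[open]; Ss:fork[blocks] ⇒ blocked
  3. Rr → Aa → Gg ← Ss → Cc → Bb — Aa:chain[open]; Gg:collider[open]; Ss:fork[blocks]; Cc:chain[open] ⇒ blocked
  4. Rr → Aa → Gg ← Ss → Bb — Aa:chain[open]; Gg:collider[open]; Ss:fork[blocks] ⇒ blocked
  5. Rr → Aa → Gg ← Bb — Aa:chain[open]; Gg:collider[open] ⇒ active
  6. Rr → Aa → Bb — Aa:chain[open] ⇒ active
Because an active path exists, Rr and Bb are not d-separated.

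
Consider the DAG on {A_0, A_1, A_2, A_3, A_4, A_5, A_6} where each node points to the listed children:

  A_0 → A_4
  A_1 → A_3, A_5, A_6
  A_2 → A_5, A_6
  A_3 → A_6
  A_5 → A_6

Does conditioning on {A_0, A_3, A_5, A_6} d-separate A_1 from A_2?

There are 6 undirected paths between A_1 and A_2; checking each against the conditioning set {A_0, A_3, A_5, A_6}:
  1. A_1 → A_5 ← A_2 — A_5:collider[open] ⇒ active
  2. A_1 → A_5 → A_6 ← A_2 — A_5:chain[blocks]; A_6:collider[open] ⇒ blocked
  3. A_1 → A_6 ← A_5 ← A_2 — A_6:collider[open]; A_5:chain[blocks] ⇒ blocked
  4. A_1 → A_6 ← A_2 — A_6:collider[open] ⇒ active
  5. A_1 → A_3 → A_6 ← A_5 ← A_2 — A_3:chain[blocks]; A_6:collider[open]; A_5:chain[blocks] ⇒ blocked
  6. A_1 → A_3 → A_6 ← A_2 — A_3:chain[blocks]; A_6:collider[open] ⇒ blocked
At least one path is unblocked, so d-separation fails.

No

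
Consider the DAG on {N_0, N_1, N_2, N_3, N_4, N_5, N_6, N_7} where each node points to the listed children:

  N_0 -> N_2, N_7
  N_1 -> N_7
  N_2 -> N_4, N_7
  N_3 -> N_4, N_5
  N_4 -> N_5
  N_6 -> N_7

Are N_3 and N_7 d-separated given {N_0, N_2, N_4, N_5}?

Yes

There are 4 undirected paths between N_3 and N_7; checking each against the conditioning set {N_0, N_2, N_4, N_5}:
Path 1: N_3 → N_4 ← N_2 ← N_0 → N_7
  N_2 is a chain here and N_2 is conditioned on, so the path is blocked at N_2.
Path 2: N_3 → N_4 ← N_2 → N_7
  N_2 is a fork here and N_2 is conditioned on, so the path is blocked at N_2.
Path 3: N_3 → N_5 ← N_4 ← N_2 ← N_0 → N_7
  N_4 is a chain here and N_4 is conditioned on, so the path is blocked at N_4.
Path 4: N_3 → N_5 ← N_4 ← N_2 → N_7
  N_4 is a chain here and N_4 is conditioned on, so the path is blocked at N_4.
Every path is blocked, so N_3 and N_7 are d-separated given {N_0, N_2, N_4, N_5}.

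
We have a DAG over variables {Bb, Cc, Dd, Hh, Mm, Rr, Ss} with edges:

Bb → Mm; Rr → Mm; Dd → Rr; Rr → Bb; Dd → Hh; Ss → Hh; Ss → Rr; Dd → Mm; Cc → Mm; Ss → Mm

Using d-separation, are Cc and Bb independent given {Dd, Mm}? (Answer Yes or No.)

We examine all 6 paths between Cc and Bb:
Path 1: Cc → Mm ← Rr → Bb
  Mm is a collider and Mm is conditioned on, which opens it; Rr is a fork and Rr is not conditioned on — no node blocks this path, so it is active.
Path 2: Cc → Mm ← Bb
  Mm is a collider and Mm is conditioned on, which opens it — no node blocks this path, so it is active.
Path 3: Cc → Mm ← Dd → Hh ← Ss → Rr → Bb
  Dd is a fork here and Dd is conditioned on, so the path is blocked at Dd.
Path 4: Cc → Mm ← Dd → Rr → Bb
  Dd is a fork here and Dd is conditioned on, so the path is blocked at Dd.
Path 5: Cc → Mm ← Ss → Hh ← Dd → Rr → Bb
  Hh is a collider here and neither Hh nor any of its descendants is conditioned on, so the collider stays closed — the path is blocked at Hh.
Path 6: Cc → Mm ← Ss → Rr → Bb
  Mm is a collider and Mm is conditioned on, which opens it; Ss is a fork and Ss is not conditioned on; Rr is a chain and Rr is not conditioned on — no node blocks this path, so it is active.
Since the path Cc → Mm ← Rr → Bb is active, Cc and Bb are not d-separated given {Dd, Mm}.

No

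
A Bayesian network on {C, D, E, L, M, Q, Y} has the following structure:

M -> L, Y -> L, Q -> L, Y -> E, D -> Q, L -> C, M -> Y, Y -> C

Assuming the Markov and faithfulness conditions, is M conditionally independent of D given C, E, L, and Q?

Yes

3 paths connect M and D; each must be blocked for d-separation to hold:
Path 1: M → Y → C ← L ← Q ← D
  L is a chain here and L is conditioned on, so the path is blocked at L.
Path 2: M → Y → L ← Q ← D
  Q is a chain here and Q is conditioned on, so the path is blocked at Q.
Path 3: M → L ← Q ← D
  Q is a chain here and Q is conditioned on, so the path is blocked at Q.
Every path is blocked, so M and D are d-separated given {C, E, L, Q}.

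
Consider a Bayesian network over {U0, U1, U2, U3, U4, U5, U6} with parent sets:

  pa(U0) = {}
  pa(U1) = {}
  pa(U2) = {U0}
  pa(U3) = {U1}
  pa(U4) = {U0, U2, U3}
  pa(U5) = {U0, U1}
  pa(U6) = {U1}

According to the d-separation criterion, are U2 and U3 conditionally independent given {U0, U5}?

Enumerating the 4 paths from U2 to U3 and testing each for blocking by {U0, U5}:
Path 1: U2 ← U0 → U4 ← U3
  U0 is a fork here and U0 is conditioned on, so the path is blocked at U0.
Path 2: U2 ← U0 → U5 ← U1 → U3
  U0 is a fork here and U0 is conditioned on, so the path is blocked at U0.
Path 3: U2 → U4 ← U0 → U5 ← U1 → U3
  U4 is a collider here and neither U4 nor any of its descendants is conditioned on, so the collider stays closed — the path is blocked at U4.
Path 4: U2 → U4 ← U3
  U4 is a collider here and neither U4 nor any of its descendants is conditioned on, so the collider stays closed — the path is blocked at U4.
Every path is blocked, so U2 and U3 are d-separated given {U0, U5}.

Yes — U2 and U3 are d-separated given {U0, U5}.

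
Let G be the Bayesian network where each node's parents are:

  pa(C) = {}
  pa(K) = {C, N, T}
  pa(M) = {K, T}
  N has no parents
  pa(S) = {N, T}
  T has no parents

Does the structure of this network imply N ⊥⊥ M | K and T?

Yes — N and M are d-separated given {K, T}.

Enumerating the 4 paths from N to M and testing each for blocking by {K, T}:
Path 1: N → K → M
  K is a chain here and K is conditioned on, so the path is blocked at K.
Path 2: N → K ← T → M
  T is a fork here and T is conditioned on, so the path is blocked at T.
Path 3: N → S ← T → M
  S is a collider here and neither S nor any of its descendants is conditioned on, so the collider stays closed — the path is blocked at S.
Path 4: N → S ← T → K → M
  S is a collider here and neither S nor any of its descendants is conditioned on, so the collider stays closed — the path is blocked at S.
All paths are blocked; N ⊥ M | {K, T} holds.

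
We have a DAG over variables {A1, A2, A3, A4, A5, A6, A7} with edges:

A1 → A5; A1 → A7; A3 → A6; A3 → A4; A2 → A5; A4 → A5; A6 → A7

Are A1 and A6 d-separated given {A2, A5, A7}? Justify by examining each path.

There are 2 undirected paths between A1 and A6; checking each against the conditioning set {A2, A5, A7}:
Path 1: A1 → A7 ← A6
  A7 is a collider and A7 is conditioned on, which opens it — no node blocks this path, so it is active.
Path 2: A1 → A5 ← A4 ← A3 → A6
  A5 is a collider and A5 is conditioned on, which opens it; A4 is a chain and A4 is not conditioned on; A3 is a fork and A3 is not conditioned on — no node blocks this path, so it is active.
Because an active path exists, A1 and A6 are not d-separated.

No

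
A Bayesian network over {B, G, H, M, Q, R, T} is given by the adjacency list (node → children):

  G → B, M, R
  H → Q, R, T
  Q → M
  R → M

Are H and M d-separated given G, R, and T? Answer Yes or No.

There are 3 undirected paths between H and M; checking each against the conditioning set {G, R, T}:
  1. H → R ← G → M — R:collider[open]; G:fork[blocks] ⇒ blocked
  2. H → R → M — R:chain[blocks] ⇒ blocked
  3. H → Q → M — Q:chain[open] ⇒ active
Since the path H → Q → M is active, H and M are not d-separated given {G, R, T}.

No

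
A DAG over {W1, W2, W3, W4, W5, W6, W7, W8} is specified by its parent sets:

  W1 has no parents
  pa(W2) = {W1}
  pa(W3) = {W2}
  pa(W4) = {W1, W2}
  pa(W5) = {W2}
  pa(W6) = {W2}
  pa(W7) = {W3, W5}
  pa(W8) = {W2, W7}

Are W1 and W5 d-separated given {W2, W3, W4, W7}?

Enumerating the 6 paths from W1 to W5 and testing each for blocking by {W2, W3, W4, W7}:
Path 1: W1 → W2 → W3 → W7 ← W5
  W2 is a chain here and W2 is conditioned on, so the path is blocked at W2.
Path 2: W1 → W2 → W5
  W2 is a chain here and W2 is conditioned on, so the path is blocked at W2.
Path 3: W1 → W2 → W8 ← W7 ← W5
  W2 is a chain here and W2 is conditioned on, so the path is blocked at W2.
Path 4: W1 → W4 ← W2 → W3 → W7 ← W5
  W2 is a fork here and W2 is conditioned on, so the path is blocked at W2.
Path 5: W1 → W4 ← W2 → W5
  W2 is a fork here and W2 is conditioned on, so the path is blocked at W2.
Path 6: W1 → W4 ← W2 → W8 ← W7 ← W5
  W2 is a fork here and W2 is conditioned on, so the path is blocked at W2.
All paths are blocked; W1 ⊥ W5 | {W2, W3, W4, W7} holds.

Yes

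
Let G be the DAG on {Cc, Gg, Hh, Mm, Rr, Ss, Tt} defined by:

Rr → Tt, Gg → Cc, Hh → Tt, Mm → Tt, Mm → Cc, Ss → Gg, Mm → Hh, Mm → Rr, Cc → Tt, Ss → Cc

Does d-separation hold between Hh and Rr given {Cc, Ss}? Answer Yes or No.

6 paths connect Hh and Rr; each must be blocked for d-separation to hold:
Path 1: Hh ← Mm → Tt ← Rr
  Tt is a collider here and neither Tt nor any of its descendants is conditioned on, so the collider stays closed — the path is blocked at Tt.
Path 2: Hh ← Mm → Cc → Tt ← Rr
  Cc is a chain here and Cc is conditioned on, so the path is blocked at Cc.
Path 3: Hh ← Mm → Rr
  Mm is a fork and Mm is not conditioned on — no node blocks this path, so it is active.
Path 4: Hh → Tt ← Mm → Rr
  Tt is a collider here and neither Tt nor any of its descendants is conditioned on, so the collider stays closed — the path is blocked at Tt.
Path 5: Hh → Tt ← Cc ← Mm → Rr
  Tt is a collider here and neither Tt nor any of its descendants is conditioned on, so the collider stays closed — the path is blocked at Tt.
Path 6: Hh → Tt ← Rr
  Tt is a collider here and neither Tt nor any of its descendants is conditioned on, so the collider stays closed — the path is blocked at Tt.
Because an active path exists, Hh and Rr are not d-separated.

No — Hh and Rr are not d-separated given {Cc, Ss}.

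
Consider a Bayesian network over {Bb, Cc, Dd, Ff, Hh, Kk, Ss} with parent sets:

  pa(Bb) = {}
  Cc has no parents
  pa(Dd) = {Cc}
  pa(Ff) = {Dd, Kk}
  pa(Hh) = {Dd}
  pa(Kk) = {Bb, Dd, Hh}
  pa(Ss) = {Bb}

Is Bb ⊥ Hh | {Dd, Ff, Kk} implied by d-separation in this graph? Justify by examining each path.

We examine all 3 paths between Bb and Hh:
Path 1: Bb → Kk → Ff ← Dd → Hh
  Kk is a chain here and Kk is conditioned on, so the path is blocked at Kk.
Path 2: Bb → Kk ← Dd → Hh
  Dd is a fork here and Dd is conditioned on, so the path is blocked at Dd.
Path 3: Bb → Kk ← Hh
  Kk is a collider and Kk is conditioned on, which opens it — no node blocks this path, so it is active.
At least one path is unblocked, so d-separation fails.

No — Bb and Hh are not d-separated given {Dd, Ff, Kk}.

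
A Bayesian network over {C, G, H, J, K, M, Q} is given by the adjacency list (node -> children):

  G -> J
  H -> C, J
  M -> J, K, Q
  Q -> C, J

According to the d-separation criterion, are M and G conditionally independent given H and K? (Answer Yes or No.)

Enumerating the 3 paths from M to G and testing each for blocking by {H, K}:
Path 1: M → J ← G
  J is a collider here and neither J nor any of its descendants is conditioned on, so the collider stays closed — the path is blocked at J.
Path 2: M → Q → C ← H → J ← G
  C is a collider here and neither C nor any of its descendants is conditioned on, so the collider stays closed — the path is blocked at C.
Path 3: M → Q → J ← G
  J is a collider here and neither J nor any of its descendants is conditioned on, so the collider stays closed — the path is blocked at J.
All paths are blocked; M ⊥ G | {H, K} holds.

Yes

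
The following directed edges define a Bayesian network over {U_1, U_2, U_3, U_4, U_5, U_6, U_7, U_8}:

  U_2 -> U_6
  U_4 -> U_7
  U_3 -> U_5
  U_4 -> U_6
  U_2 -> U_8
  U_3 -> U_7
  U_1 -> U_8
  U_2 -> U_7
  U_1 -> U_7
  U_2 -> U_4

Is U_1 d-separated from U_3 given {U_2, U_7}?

There are 4 undirected paths between U_1 and U_3; checking each against the conditioning set {U_2, U_7}:
Path 1: U_1 → U_8 ← U_2 → U_4 → U_7 ← U_3
  U_8 is a collider here and neither U_8 nor any of its descendants is conditioned on, so the collider stays closed — the path is blocked at U_8.
Path 2: U_1 → U_8 ← U_2 → U_7 ← U_3
  U_8 is a collider here and neither U_8 nor any of its descendants is conditioned on, so the collider stays closed — the path is blocked at U_8.
Path 3: U_1 → U_8 ← U_2 → U_6 ← U_4 → U_7 ← U_3
  U_8 is a collider here and neither U_8 nor any of its descendants is conditioned on, so the collider stays closed — the path is blocked at U_8.
Path 4: U_1 → U_7 ← U_3
  U_7 is a collider and U_7 is conditioned on, which opens it — no node blocks this path, so it is active.
Since the path U_1 → U_7 ← U_3 is active, U_1 and U_3 are not d-separated given {U_2, U_7}.

No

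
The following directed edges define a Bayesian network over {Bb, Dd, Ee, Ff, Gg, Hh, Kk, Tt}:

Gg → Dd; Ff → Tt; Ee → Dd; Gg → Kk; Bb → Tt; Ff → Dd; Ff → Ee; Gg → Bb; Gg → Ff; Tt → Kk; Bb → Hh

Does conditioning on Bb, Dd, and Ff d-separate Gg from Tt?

Yes

Enumerating the 5 paths from Gg to Tt and testing each for blocking by {Bb, Dd, Ff}:
  1. Gg → Bb → Tt — Bb:chain[blocks] ⇒ blocked
  2. Gg → Dd ← Ff → Tt — Dd:collider[open]; Ff:fork[blocks] ⇒ blocked
  3. Gg → Dd ← Ee ← Ff → Tt — Dd:collider[open]; Ee:chain[open]; Ff:fork[blocks] ⇒ blocked
  4. Gg → Ff → Tt — Ff:chain[blocks] ⇒ blocked
  5. Gg → Kk ← Tt — Kk:collider[blocks] ⇒ blocked
All paths are blocked; Gg ⊥ Tt | {Bb, Dd, Ff} holds.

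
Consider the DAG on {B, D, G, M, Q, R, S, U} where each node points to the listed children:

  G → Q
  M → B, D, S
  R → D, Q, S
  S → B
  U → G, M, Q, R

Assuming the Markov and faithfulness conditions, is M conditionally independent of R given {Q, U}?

Yes

There are 6 undirected paths between M and R; checking each against the conditioning set {Q, U}:
Path 1: M → D ← R
  D is a collider here and neither D nor any of its descendants is conditioned on, so the collider stays closed — the path is blocked at D.
Path 2: M → B ← S ← R
  B is a collider here and neither B nor any of its descendants is conditioned on, so the collider stays closed — the path is blocked at B.
Path 3: M ← U → R
  U is a fork here and U is conditioned on, so the path is blocked at U.
Path 4: M ← U → Q ← R
  U is a fork here and U is conditioned on, so the path is blocked at U.
Path 5: M ← U → G → Q ← R
  U is a fork here and U is conditioned on, so the path is blocked at U.
Path 6: M → S ← R
  S is a collider here and neither S nor any of its descendants is conditioned on, so the collider stays closed — the path is blocked at S.
Every path is blocked, so M and R are d-separated given {Q, U}.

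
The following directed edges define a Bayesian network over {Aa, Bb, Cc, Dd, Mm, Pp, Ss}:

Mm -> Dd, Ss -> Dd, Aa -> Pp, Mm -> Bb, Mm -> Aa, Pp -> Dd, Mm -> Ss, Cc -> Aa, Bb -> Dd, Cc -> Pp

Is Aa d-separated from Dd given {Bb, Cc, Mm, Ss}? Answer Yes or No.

Enumerating the 5 paths from Aa to Dd and testing each for blocking by {Bb, Cc, Mm, Ss}:
Path 1: Aa ← Mm → Dd
  Mm is a fork here and Mm is conditioned on, so the path is blocked at Mm.
Path 2: Aa ← Mm → Bb → Dd
  Mm is a fork here and Mm is conditioned on, so the path is blocked at Mm.
Path 3: Aa ← Mm → Ss → Dd
  Mm is a fork here and Mm is conditioned on, so the path is blocked at Mm.
Path 4: Aa ← Cc → Pp → Dd
  Cc is a fork here and Cc is conditioned on, so the path is blocked at Cc.
Path 5: Aa → Pp → Dd
  Pp is a chain and Pp is not conditioned on — no node blocks this path, so it is active.
Since the path Aa → Pp → Dd is active, Aa and Dd are not d-separated given {Bb, Cc, Mm, Ss}.

No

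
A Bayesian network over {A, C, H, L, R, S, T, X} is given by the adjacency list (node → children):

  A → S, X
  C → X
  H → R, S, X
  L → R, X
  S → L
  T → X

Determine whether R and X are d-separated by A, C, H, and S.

No

We examine all 6 paths between R and X:
  1. R ← H → X — H:fork[blocks] ⇒ blocked
  2. R ← H → S ← A → X — H:fork[blocks]; S:collider[open]; A:fork[blocks] ⇒ blocked
  3. R ← H → S → L → X — H:fork[blocks]; S:chain[blocks]; L:chain[open] ⇒ blocked
  4. R ← L → X — L:fork[open] ⇒ active
  5. R ← L ← S ← H → X — L:chain[open]; S:chain[blocks]; H:fork[blocks] ⇒ blocked
  6. R ← L ← S ← A → X — L:chain[open]; S:chain[blocks]; A:fork[blocks] ⇒ blocked
Because an active path exists, R and X are not d-separated.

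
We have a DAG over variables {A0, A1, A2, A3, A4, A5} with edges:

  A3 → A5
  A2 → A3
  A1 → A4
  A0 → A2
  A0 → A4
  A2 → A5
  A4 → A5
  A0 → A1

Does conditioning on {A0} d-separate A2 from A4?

Yes — A2 and A4 are d-separated given {A0}.

We examine all 4 paths between A2 and A4:
Path 1: A2 → A5 ← A4
  A5 is a collider here and neither A5 nor any of its descendants is conditioned on, so the collider stays closed — the path is blocked at A5.
Path 2: A2 → A3 → A5 ← A4
  A5 is a collider here and neither A5 nor any of its descendants is conditioned on, so the collider stays closed — the path is blocked at A5.
Path 3: A2 ← A0 → A4
  A0 is a fork here and A0 is conditioned on, so the path is blocked at A0.
Path 4: A2 ← A0 → A1 → A4
  A0 is a fork here and A0 is conditioned on, so the path is blocked at A0.
Since every path is blocked, d-separation holds.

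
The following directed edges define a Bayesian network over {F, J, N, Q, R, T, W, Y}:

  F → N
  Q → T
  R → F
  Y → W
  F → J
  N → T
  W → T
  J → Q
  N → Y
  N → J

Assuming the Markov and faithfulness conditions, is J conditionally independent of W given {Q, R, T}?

There are 6 undirected paths between J and W; checking each against the conditioning set {Q, R, T}:
Path 1: J ← F → N → T ← W
  F is a fork and F is not conditioned on; N is a chain and N is not conditioned on; T is a collider and T is conditioned on, which opens it — no node blocks this path, so it is active.
Path 2: J ← F → N → Y → W
  F is a fork and F is not conditioned on; N is a chain and N is not conditioned on; Y is a chain and Y is not conditioned on — no node blocks this path, so it is active.
Path 3: J ← N → T ← W
  N is a fork and N is not conditioned on; T is a collider and T is conditioned on, which opens it — no node blocks this path, so it is active.
Path 4: J ← N → Y → W
  N is a fork and N is not conditioned on; Y is a chain and Y is not conditioned on — no node blocks this path, so it is active.
Path 5: J → Q → T ← W
  Q is a chain here and Q is conditioned on, so the path is blocked at Q.
Path 6: J → Q → T ← N → Y → W
  Q is a chain here and Q is conditioned on, so the path is blocked at Q.
Because an active path exists, J and W are not d-separated.

No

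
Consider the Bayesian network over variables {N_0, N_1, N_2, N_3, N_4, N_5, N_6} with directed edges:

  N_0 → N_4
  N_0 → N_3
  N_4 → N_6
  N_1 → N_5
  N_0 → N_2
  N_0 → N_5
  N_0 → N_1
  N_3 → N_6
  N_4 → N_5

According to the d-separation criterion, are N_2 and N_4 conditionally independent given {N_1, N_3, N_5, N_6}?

Enumerating the 4 paths from N_2 to N_4 and testing each for blocking by {N_1, N_3, N_5, N_6}:
Path 1: N_2 ← N_0 → N_1 → N_5 ← N_4
  N_1 is a chain here and N_1 is conditioned on, so the path is blocked at N_1.
Path 2: N_2 ← N_0 → N_4
  N_0 is a fork and N_0 is not conditioned on — no node blocks this path, so it is active.
Path 3: N_2 ← N_0 → N_3 → N_6 ← N_4
  N_3 is a chain here and N_3 is conditioned on, so the path is blocked at N_3.
Path 4: N_2 ← N_0 → N_5 ← N_4
  N_0 is a fork and N_0 is not conditioned on; N_5 is a collider and N_5 is conditioned on, which opens it — no node blocks this path, so it is active.
At least one path is unblocked, so d-separation fails.

No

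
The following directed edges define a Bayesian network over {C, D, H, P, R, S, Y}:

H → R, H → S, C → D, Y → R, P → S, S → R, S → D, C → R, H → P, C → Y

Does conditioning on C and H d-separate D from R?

No

We examine all 5 paths between D and R:
Path 1: D ← C → R
  C is a fork here and C is conditioned on, so the path is blocked at C.
Path 2: D ← C → Y → R
  C is a fork here and C is conditioned on, so the path is blocked at C.
Path 3: D ← S → R
  S is a fork and S is not conditioned on — no node blocks this path, so it is active.
Path 4: D ← S ← P ← H → R
  H is a fork here and H is conditioned on, so the path is blocked at H.
Path 5: D ← S ← H → R
  H is a fork here and H is conditioned on, so the path is blocked at H.
At least one path is unblocked, so d-separation fails.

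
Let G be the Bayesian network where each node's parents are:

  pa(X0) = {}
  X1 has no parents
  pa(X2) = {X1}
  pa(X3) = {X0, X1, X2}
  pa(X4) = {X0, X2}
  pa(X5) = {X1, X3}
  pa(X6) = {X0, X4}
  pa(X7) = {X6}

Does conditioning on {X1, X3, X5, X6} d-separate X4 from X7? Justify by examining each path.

We examine all 5 paths between X4 and X7:
Path 1: X4 ← X2 → X3 ← X0 → X6 → X7
  X6 is a chain here and X6 is conditioned on, so the path is blocked at X6.
Path 2: X4 ← X2 ← X1 → X3 ← X0 → X6 → X7
  X1 is a fork here and X1 is conditioned on, so the path is blocked at X1.
Path 3: X4 ← X2 ← X1 → X5 ← X3 ← X0 → X6 → X7
  X1 is a fork here and X1 is conditioned on, so the path is blocked at X1.
Path 4: X4 ← X0 → X6 → X7
  X6 is a chain here and X6 is conditioned on, so the path is blocked at X6.
Path 5: X4 → X6 → X7
  X6 is a chain here and X6 is conditioned on, so the path is blocked at X6.
Every path is blocked, so X4 and X7 are d-separated given {X1, X3, X5, X6}.

Yes — X4 and X7 are d-separated given {X1, X3, X5, X6}.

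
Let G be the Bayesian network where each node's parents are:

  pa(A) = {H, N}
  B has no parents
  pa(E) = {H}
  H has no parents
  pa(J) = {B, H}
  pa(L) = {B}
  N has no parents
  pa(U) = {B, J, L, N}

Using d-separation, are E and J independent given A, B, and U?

No

There are 4 undirected paths between E and J; checking each against the conditioning set {A, B, U}:
Path 1: E ← H → J
  H is a fork and H is not conditioned on — no node blocks this path, so it is active.
Path 2: E ← H → A ← N → U ← B → J
  B is a fork here and B is conditioned on, so the path is blocked at B.
Path 3: E ← H → A ← N → U ← J
  H is a fork and H is not conditioned on; A is a collider and A is conditioned on, which opens it; N is a fork and N is not conditioned on; U is a collider and U is conditioned on, which opens it — no node blocks this path, so it is active.
Path 4: E ← H → A ← N → U ← L ← B → J
  B is a fork here and B is conditioned on, so the path is blocked at B.
Because an active path exists, E and J are not d-separated.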